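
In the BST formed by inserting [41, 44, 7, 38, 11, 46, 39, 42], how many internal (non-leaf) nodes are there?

Tree built from: [41, 44, 7, 38, 11, 46, 39, 42]
Tree (level-order array): [41, 7, 44, None, 38, 42, 46, 11, 39]
Rule: An internal node has at least one child.
Per-node child counts:
  node 41: 2 child(ren)
  node 7: 1 child(ren)
  node 38: 2 child(ren)
  node 11: 0 child(ren)
  node 39: 0 child(ren)
  node 44: 2 child(ren)
  node 42: 0 child(ren)
  node 46: 0 child(ren)
Matching nodes: [41, 7, 38, 44]
Count of internal (non-leaf) nodes: 4


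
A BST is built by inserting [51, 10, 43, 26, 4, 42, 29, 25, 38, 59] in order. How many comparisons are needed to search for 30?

Search path for 30: 51 -> 10 -> 43 -> 26 -> 42 -> 29 -> 38
Found: False
Comparisons: 7


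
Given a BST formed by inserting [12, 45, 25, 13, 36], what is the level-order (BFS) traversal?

Tree insertion order: [12, 45, 25, 13, 36]
Tree (level-order array): [12, None, 45, 25, None, 13, 36]
BFS from the root, enqueuing left then right child of each popped node:
  queue [12] -> pop 12, enqueue [45], visited so far: [12]
  queue [45] -> pop 45, enqueue [25], visited so far: [12, 45]
  queue [25] -> pop 25, enqueue [13, 36], visited so far: [12, 45, 25]
  queue [13, 36] -> pop 13, enqueue [none], visited so far: [12, 45, 25, 13]
  queue [36] -> pop 36, enqueue [none], visited so far: [12, 45, 25, 13, 36]
Result: [12, 45, 25, 13, 36]


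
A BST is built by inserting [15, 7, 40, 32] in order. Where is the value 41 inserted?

Starting tree (level order): [15, 7, 40, None, None, 32]
Insertion path: 15 -> 40
Result: insert 41 as right child of 40
Final tree (level order): [15, 7, 40, None, None, 32, 41]


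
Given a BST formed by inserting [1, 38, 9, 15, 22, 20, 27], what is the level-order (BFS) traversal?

Tree insertion order: [1, 38, 9, 15, 22, 20, 27]
Tree (level-order array): [1, None, 38, 9, None, None, 15, None, 22, 20, 27]
BFS from the root, enqueuing left then right child of each popped node:
  queue [1] -> pop 1, enqueue [38], visited so far: [1]
  queue [38] -> pop 38, enqueue [9], visited so far: [1, 38]
  queue [9] -> pop 9, enqueue [15], visited so far: [1, 38, 9]
  queue [15] -> pop 15, enqueue [22], visited so far: [1, 38, 9, 15]
  queue [22] -> pop 22, enqueue [20, 27], visited so far: [1, 38, 9, 15, 22]
  queue [20, 27] -> pop 20, enqueue [none], visited so far: [1, 38, 9, 15, 22, 20]
  queue [27] -> pop 27, enqueue [none], visited so far: [1, 38, 9, 15, 22, 20, 27]
Result: [1, 38, 9, 15, 22, 20, 27]


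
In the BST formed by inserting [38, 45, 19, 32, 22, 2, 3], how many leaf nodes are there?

Tree built from: [38, 45, 19, 32, 22, 2, 3]
Tree (level-order array): [38, 19, 45, 2, 32, None, None, None, 3, 22]
Rule: A leaf has 0 children.
Per-node child counts:
  node 38: 2 child(ren)
  node 19: 2 child(ren)
  node 2: 1 child(ren)
  node 3: 0 child(ren)
  node 32: 1 child(ren)
  node 22: 0 child(ren)
  node 45: 0 child(ren)
Matching nodes: [3, 22, 45]
Count of leaf nodes: 3


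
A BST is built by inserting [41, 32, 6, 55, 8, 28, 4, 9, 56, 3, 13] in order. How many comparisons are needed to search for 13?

Search path for 13: 41 -> 32 -> 6 -> 8 -> 28 -> 9 -> 13
Found: True
Comparisons: 7


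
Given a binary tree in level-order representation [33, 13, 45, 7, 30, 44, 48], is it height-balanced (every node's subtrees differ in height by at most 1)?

Tree (level-order array): [33, 13, 45, 7, 30, 44, 48]
Definition: a tree is height-balanced if, at every node, |h(left) - h(right)| <= 1 (empty subtree has height -1).
Bottom-up per-node check:
  node 7: h_left=-1, h_right=-1, diff=0 [OK], height=0
  node 30: h_left=-1, h_right=-1, diff=0 [OK], height=0
  node 13: h_left=0, h_right=0, diff=0 [OK], height=1
  node 44: h_left=-1, h_right=-1, diff=0 [OK], height=0
  node 48: h_left=-1, h_right=-1, diff=0 [OK], height=0
  node 45: h_left=0, h_right=0, diff=0 [OK], height=1
  node 33: h_left=1, h_right=1, diff=0 [OK], height=2
All nodes satisfy the balance condition.
Result: Balanced


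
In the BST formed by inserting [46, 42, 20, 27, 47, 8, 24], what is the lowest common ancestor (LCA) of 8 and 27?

Tree insertion order: [46, 42, 20, 27, 47, 8, 24]
Tree (level-order array): [46, 42, 47, 20, None, None, None, 8, 27, None, None, 24]
In a BST, the LCA of p=8, q=27 is the first node v on the
root-to-leaf path with p <= v <= q (go left if both < v, right if both > v).
Walk from root:
  at 46: both 8 and 27 < 46, go left
  at 42: both 8 and 27 < 42, go left
  at 20: 8 <= 20 <= 27, this is the LCA
LCA = 20


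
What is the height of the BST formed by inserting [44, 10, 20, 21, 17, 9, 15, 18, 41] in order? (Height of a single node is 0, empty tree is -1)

Insertion order: [44, 10, 20, 21, 17, 9, 15, 18, 41]
Tree (level-order array): [44, 10, None, 9, 20, None, None, 17, 21, 15, 18, None, 41]
Compute height bottom-up (empty subtree = -1):
  height(9) = 1 + max(-1, -1) = 0
  height(15) = 1 + max(-1, -1) = 0
  height(18) = 1 + max(-1, -1) = 0
  height(17) = 1 + max(0, 0) = 1
  height(41) = 1 + max(-1, -1) = 0
  height(21) = 1 + max(-1, 0) = 1
  height(20) = 1 + max(1, 1) = 2
  height(10) = 1 + max(0, 2) = 3
  height(44) = 1 + max(3, -1) = 4
Height = 4


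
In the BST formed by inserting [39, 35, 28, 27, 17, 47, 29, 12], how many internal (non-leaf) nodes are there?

Tree built from: [39, 35, 28, 27, 17, 47, 29, 12]
Tree (level-order array): [39, 35, 47, 28, None, None, None, 27, 29, 17, None, None, None, 12]
Rule: An internal node has at least one child.
Per-node child counts:
  node 39: 2 child(ren)
  node 35: 1 child(ren)
  node 28: 2 child(ren)
  node 27: 1 child(ren)
  node 17: 1 child(ren)
  node 12: 0 child(ren)
  node 29: 0 child(ren)
  node 47: 0 child(ren)
Matching nodes: [39, 35, 28, 27, 17]
Count of internal (non-leaf) nodes: 5


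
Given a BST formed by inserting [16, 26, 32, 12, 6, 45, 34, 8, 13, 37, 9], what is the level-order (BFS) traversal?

Tree insertion order: [16, 26, 32, 12, 6, 45, 34, 8, 13, 37, 9]
Tree (level-order array): [16, 12, 26, 6, 13, None, 32, None, 8, None, None, None, 45, None, 9, 34, None, None, None, None, 37]
BFS from the root, enqueuing left then right child of each popped node:
  queue [16] -> pop 16, enqueue [12, 26], visited so far: [16]
  queue [12, 26] -> pop 12, enqueue [6, 13], visited so far: [16, 12]
  queue [26, 6, 13] -> pop 26, enqueue [32], visited so far: [16, 12, 26]
  queue [6, 13, 32] -> pop 6, enqueue [8], visited so far: [16, 12, 26, 6]
  queue [13, 32, 8] -> pop 13, enqueue [none], visited so far: [16, 12, 26, 6, 13]
  queue [32, 8] -> pop 32, enqueue [45], visited so far: [16, 12, 26, 6, 13, 32]
  queue [8, 45] -> pop 8, enqueue [9], visited so far: [16, 12, 26, 6, 13, 32, 8]
  queue [45, 9] -> pop 45, enqueue [34], visited so far: [16, 12, 26, 6, 13, 32, 8, 45]
  queue [9, 34] -> pop 9, enqueue [none], visited so far: [16, 12, 26, 6, 13, 32, 8, 45, 9]
  queue [34] -> pop 34, enqueue [37], visited so far: [16, 12, 26, 6, 13, 32, 8, 45, 9, 34]
  queue [37] -> pop 37, enqueue [none], visited so far: [16, 12, 26, 6, 13, 32, 8, 45, 9, 34, 37]
Result: [16, 12, 26, 6, 13, 32, 8, 45, 9, 34, 37]


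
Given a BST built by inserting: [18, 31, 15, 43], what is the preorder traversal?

Tree insertion order: [18, 31, 15, 43]
Tree (level-order array): [18, 15, 31, None, None, None, 43]
Preorder traversal: [18, 15, 31, 43]


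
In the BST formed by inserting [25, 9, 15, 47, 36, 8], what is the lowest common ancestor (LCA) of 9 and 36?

Tree insertion order: [25, 9, 15, 47, 36, 8]
Tree (level-order array): [25, 9, 47, 8, 15, 36]
In a BST, the LCA of p=9, q=36 is the first node v on the
root-to-leaf path with p <= v <= q (go left if both < v, right if both > v).
Walk from root:
  at 25: 9 <= 25 <= 36, this is the LCA
LCA = 25


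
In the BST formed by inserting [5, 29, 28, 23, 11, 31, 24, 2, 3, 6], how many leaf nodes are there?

Tree built from: [5, 29, 28, 23, 11, 31, 24, 2, 3, 6]
Tree (level-order array): [5, 2, 29, None, 3, 28, 31, None, None, 23, None, None, None, 11, 24, 6]
Rule: A leaf has 0 children.
Per-node child counts:
  node 5: 2 child(ren)
  node 2: 1 child(ren)
  node 3: 0 child(ren)
  node 29: 2 child(ren)
  node 28: 1 child(ren)
  node 23: 2 child(ren)
  node 11: 1 child(ren)
  node 6: 0 child(ren)
  node 24: 0 child(ren)
  node 31: 0 child(ren)
Matching nodes: [3, 6, 24, 31]
Count of leaf nodes: 4


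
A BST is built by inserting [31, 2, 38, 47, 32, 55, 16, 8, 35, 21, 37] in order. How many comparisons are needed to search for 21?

Search path for 21: 31 -> 2 -> 16 -> 21
Found: True
Comparisons: 4


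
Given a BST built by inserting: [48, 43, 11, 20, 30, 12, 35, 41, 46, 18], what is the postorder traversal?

Tree insertion order: [48, 43, 11, 20, 30, 12, 35, 41, 46, 18]
Tree (level-order array): [48, 43, None, 11, 46, None, 20, None, None, 12, 30, None, 18, None, 35, None, None, None, 41]
Postorder traversal: [18, 12, 41, 35, 30, 20, 11, 46, 43, 48]


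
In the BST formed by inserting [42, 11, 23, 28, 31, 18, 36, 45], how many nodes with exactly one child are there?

Tree built from: [42, 11, 23, 28, 31, 18, 36, 45]
Tree (level-order array): [42, 11, 45, None, 23, None, None, 18, 28, None, None, None, 31, None, 36]
Rule: These are nodes with exactly 1 non-null child.
Per-node child counts:
  node 42: 2 child(ren)
  node 11: 1 child(ren)
  node 23: 2 child(ren)
  node 18: 0 child(ren)
  node 28: 1 child(ren)
  node 31: 1 child(ren)
  node 36: 0 child(ren)
  node 45: 0 child(ren)
Matching nodes: [11, 28, 31]
Count of nodes with exactly one child: 3


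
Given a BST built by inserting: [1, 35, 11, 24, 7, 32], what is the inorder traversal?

Tree insertion order: [1, 35, 11, 24, 7, 32]
Tree (level-order array): [1, None, 35, 11, None, 7, 24, None, None, None, 32]
Inorder traversal: [1, 7, 11, 24, 32, 35]


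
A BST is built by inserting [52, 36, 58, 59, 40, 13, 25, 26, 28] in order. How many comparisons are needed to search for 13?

Search path for 13: 52 -> 36 -> 13
Found: True
Comparisons: 3


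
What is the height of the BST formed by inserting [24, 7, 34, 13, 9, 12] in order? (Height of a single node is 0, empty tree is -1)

Insertion order: [24, 7, 34, 13, 9, 12]
Tree (level-order array): [24, 7, 34, None, 13, None, None, 9, None, None, 12]
Compute height bottom-up (empty subtree = -1):
  height(12) = 1 + max(-1, -1) = 0
  height(9) = 1 + max(-1, 0) = 1
  height(13) = 1 + max(1, -1) = 2
  height(7) = 1 + max(-1, 2) = 3
  height(34) = 1 + max(-1, -1) = 0
  height(24) = 1 + max(3, 0) = 4
Height = 4


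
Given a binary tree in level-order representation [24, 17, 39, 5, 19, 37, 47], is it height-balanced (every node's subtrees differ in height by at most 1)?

Tree (level-order array): [24, 17, 39, 5, 19, 37, 47]
Definition: a tree is height-balanced if, at every node, |h(left) - h(right)| <= 1 (empty subtree has height -1).
Bottom-up per-node check:
  node 5: h_left=-1, h_right=-1, diff=0 [OK], height=0
  node 19: h_left=-1, h_right=-1, diff=0 [OK], height=0
  node 17: h_left=0, h_right=0, diff=0 [OK], height=1
  node 37: h_left=-1, h_right=-1, diff=0 [OK], height=0
  node 47: h_left=-1, h_right=-1, diff=0 [OK], height=0
  node 39: h_left=0, h_right=0, diff=0 [OK], height=1
  node 24: h_left=1, h_right=1, diff=0 [OK], height=2
All nodes satisfy the balance condition.
Result: Balanced


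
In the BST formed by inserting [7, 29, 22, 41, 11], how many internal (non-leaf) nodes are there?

Tree built from: [7, 29, 22, 41, 11]
Tree (level-order array): [7, None, 29, 22, 41, 11]
Rule: An internal node has at least one child.
Per-node child counts:
  node 7: 1 child(ren)
  node 29: 2 child(ren)
  node 22: 1 child(ren)
  node 11: 0 child(ren)
  node 41: 0 child(ren)
Matching nodes: [7, 29, 22]
Count of internal (non-leaf) nodes: 3


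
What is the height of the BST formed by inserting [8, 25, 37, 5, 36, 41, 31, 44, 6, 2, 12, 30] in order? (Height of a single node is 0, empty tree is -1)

Insertion order: [8, 25, 37, 5, 36, 41, 31, 44, 6, 2, 12, 30]
Tree (level-order array): [8, 5, 25, 2, 6, 12, 37, None, None, None, None, None, None, 36, 41, 31, None, None, 44, 30]
Compute height bottom-up (empty subtree = -1):
  height(2) = 1 + max(-1, -1) = 0
  height(6) = 1 + max(-1, -1) = 0
  height(5) = 1 + max(0, 0) = 1
  height(12) = 1 + max(-1, -1) = 0
  height(30) = 1 + max(-1, -1) = 0
  height(31) = 1 + max(0, -1) = 1
  height(36) = 1 + max(1, -1) = 2
  height(44) = 1 + max(-1, -1) = 0
  height(41) = 1 + max(-1, 0) = 1
  height(37) = 1 + max(2, 1) = 3
  height(25) = 1 + max(0, 3) = 4
  height(8) = 1 + max(1, 4) = 5
Height = 5


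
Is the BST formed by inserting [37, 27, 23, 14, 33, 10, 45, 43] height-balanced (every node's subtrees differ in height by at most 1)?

Tree (level-order array): [37, 27, 45, 23, 33, 43, None, 14, None, None, None, None, None, 10]
Definition: a tree is height-balanced if, at every node, |h(left) - h(right)| <= 1 (empty subtree has height -1).
Bottom-up per-node check:
  node 10: h_left=-1, h_right=-1, diff=0 [OK], height=0
  node 14: h_left=0, h_right=-1, diff=1 [OK], height=1
  node 23: h_left=1, h_right=-1, diff=2 [FAIL (|1--1|=2 > 1)], height=2
  node 33: h_left=-1, h_right=-1, diff=0 [OK], height=0
  node 27: h_left=2, h_right=0, diff=2 [FAIL (|2-0|=2 > 1)], height=3
  node 43: h_left=-1, h_right=-1, diff=0 [OK], height=0
  node 45: h_left=0, h_right=-1, diff=1 [OK], height=1
  node 37: h_left=3, h_right=1, diff=2 [FAIL (|3-1|=2 > 1)], height=4
Node 23 violates the condition: |1 - -1| = 2 > 1.
Result: Not balanced


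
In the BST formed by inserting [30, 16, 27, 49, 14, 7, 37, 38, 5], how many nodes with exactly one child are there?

Tree built from: [30, 16, 27, 49, 14, 7, 37, 38, 5]
Tree (level-order array): [30, 16, 49, 14, 27, 37, None, 7, None, None, None, None, 38, 5]
Rule: These are nodes with exactly 1 non-null child.
Per-node child counts:
  node 30: 2 child(ren)
  node 16: 2 child(ren)
  node 14: 1 child(ren)
  node 7: 1 child(ren)
  node 5: 0 child(ren)
  node 27: 0 child(ren)
  node 49: 1 child(ren)
  node 37: 1 child(ren)
  node 38: 0 child(ren)
Matching nodes: [14, 7, 49, 37]
Count of nodes with exactly one child: 4


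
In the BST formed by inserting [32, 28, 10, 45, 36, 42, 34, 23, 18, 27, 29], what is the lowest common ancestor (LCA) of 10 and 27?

Tree insertion order: [32, 28, 10, 45, 36, 42, 34, 23, 18, 27, 29]
Tree (level-order array): [32, 28, 45, 10, 29, 36, None, None, 23, None, None, 34, 42, 18, 27]
In a BST, the LCA of p=10, q=27 is the first node v on the
root-to-leaf path with p <= v <= q (go left if both < v, right if both > v).
Walk from root:
  at 32: both 10 and 27 < 32, go left
  at 28: both 10 and 27 < 28, go left
  at 10: 10 <= 10 <= 27, this is the LCA
LCA = 10


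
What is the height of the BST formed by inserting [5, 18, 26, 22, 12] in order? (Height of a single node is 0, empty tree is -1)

Insertion order: [5, 18, 26, 22, 12]
Tree (level-order array): [5, None, 18, 12, 26, None, None, 22]
Compute height bottom-up (empty subtree = -1):
  height(12) = 1 + max(-1, -1) = 0
  height(22) = 1 + max(-1, -1) = 0
  height(26) = 1 + max(0, -1) = 1
  height(18) = 1 + max(0, 1) = 2
  height(5) = 1 + max(-1, 2) = 3
Height = 3


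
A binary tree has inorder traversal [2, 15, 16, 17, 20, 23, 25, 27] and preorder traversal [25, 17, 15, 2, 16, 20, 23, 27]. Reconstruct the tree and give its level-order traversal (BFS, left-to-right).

Inorder:  [2, 15, 16, 17, 20, 23, 25, 27]
Preorder: [25, 17, 15, 2, 16, 20, 23, 27]
Algorithm: preorder visits root first, so consume preorder in order;
for each root, split the current inorder slice at that value into
left-subtree inorder and right-subtree inorder, then recurse.
Recursive splits:
  root=25; inorder splits into left=[2, 15, 16, 17, 20, 23], right=[27]
  root=17; inorder splits into left=[2, 15, 16], right=[20, 23]
  root=15; inorder splits into left=[2], right=[16]
  root=2; inorder splits into left=[], right=[]
  root=16; inorder splits into left=[], right=[]
  root=20; inorder splits into left=[], right=[23]
  root=23; inorder splits into left=[], right=[]
  root=27; inorder splits into left=[], right=[]
Reconstructed level-order: [25, 17, 27, 15, 20, 2, 16, 23]


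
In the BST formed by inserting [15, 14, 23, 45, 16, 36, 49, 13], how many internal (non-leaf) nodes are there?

Tree built from: [15, 14, 23, 45, 16, 36, 49, 13]
Tree (level-order array): [15, 14, 23, 13, None, 16, 45, None, None, None, None, 36, 49]
Rule: An internal node has at least one child.
Per-node child counts:
  node 15: 2 child(ren)
  node 14: 1 child(ren)
  node 13: 0 child(ren)
  node 23: 2 child(ren)
  node 16: 0 child(ren)
  node 45: 2 child(ren)
  node 36: 0 child(ren)
  node 49: 0 child(ren)
Matching nodes: [15, 14, 23, 45]
Count of internal (non-leaf) nodes: 4


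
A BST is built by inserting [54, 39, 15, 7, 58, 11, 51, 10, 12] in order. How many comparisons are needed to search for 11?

Search path for 11: 54 -> 39 -> 15 -> 7 -> 11
Found: True
Comparisons: 5


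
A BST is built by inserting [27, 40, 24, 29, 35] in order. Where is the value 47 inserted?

Starting tree (level order): [27, 24, 40, None, None, 29, None, None, 35]
Insertion path: 27 -> 40
Result: insert 47 as right child of 40
Final tree (level order): [27, 24, 40, None, None, 29, 47, None, 35]


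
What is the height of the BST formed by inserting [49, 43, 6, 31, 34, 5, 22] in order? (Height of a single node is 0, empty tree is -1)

Insertion order: [49, 43, 6, 31, 34, 5, 22]
Tree (level-order array): [49, 43, None, 6, None, 5, 31, None, None, 22, 34]
Compute height bottom-up (empty subtree = -1):
  height(5) = 1 + max(-1, -1) = 0
  height(22) = 1 + max(-1, -1) = 0
  height(34) = 1 + max(-1, -1) = 0
  height(31) = 1 + max(0, 0) = 1
  height(6) = 1 + max(0, 1) = 2
  height(43) = 1 + max(2, -1) = 3
  height(49) = 1 + max(3, -1) = 4
Height = 4


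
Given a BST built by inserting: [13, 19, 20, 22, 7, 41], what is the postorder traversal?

Tree insertion order: [13, 19, 20, 22, 7, 41]
Tree (level-order array): [13, 7, 19, None, None, None, 20, None, 22, None, 41]
Postorder traversal: [7, 41, 22, 20, 19, 13]


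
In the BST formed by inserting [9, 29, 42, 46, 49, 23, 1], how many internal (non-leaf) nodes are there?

Tree built from: [9, 29, 42, 46, 49, 23, 1]
Tree (level-order array): [9, 1, 29, None, None, 23, 42, None, None, None, 46, None, 49]
Rule: An internal node has at least one child.
Per-node child counts:
  node 9: 2 child(ren)
  node 1: 0 child(ren)
  node 29: 2 child(ren)
  node 23: 0 child(ren)
  node 42: 1 child(ren)
  node 46: 1 child(ren)
  node 49: 0 child(ren)
Matching nodes: [9, 29, 42, 46]
Count of internal (non-leaf) nodes: 4


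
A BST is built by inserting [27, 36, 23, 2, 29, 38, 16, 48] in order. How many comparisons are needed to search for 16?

Search path for 16: 27 -> 23 -> 2 -> 16
Found: True
Comparisons: 4


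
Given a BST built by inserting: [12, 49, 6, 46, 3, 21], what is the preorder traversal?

Tree insertion order: [12, 49, 6, 46, 3, 21]
Tree (level-order array): [12, 6, 49, 3, None, 46, None, None, None, 21]
Preorder traversal: [12, 6, 3, 49, 46, 21]


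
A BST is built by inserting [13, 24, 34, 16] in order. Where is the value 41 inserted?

Starting tree (level order): [13, None, 24, 16, 34]
Insertion path: 13 -> 24 -> 34
Result: insert 41 as right child of 34
Final tree (level order): [13, None, 24, 16, 34, None, None, None, 41]


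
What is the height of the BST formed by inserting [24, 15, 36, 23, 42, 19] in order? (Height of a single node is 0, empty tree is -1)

Insertion order: [24, 15, 36, 23, 42, 19]
Tree (level-order array): [24, 15, 36, None, 23, None, 42, 19]
Compute height bottom-up (empty subtree = -1):
  height(19) = 1 + max(-1, -1) = 0
  height(23) = 1 + max(0, -1) = 1
  height(15) = 1 + max(-1, 1) = 2
  height(42) = 1 + max(-1, -1) = 0
  height(36) = 1 + max(-1, 0) = 1
  height(24) = 1 + max(2, 1) = 3
Height = 3


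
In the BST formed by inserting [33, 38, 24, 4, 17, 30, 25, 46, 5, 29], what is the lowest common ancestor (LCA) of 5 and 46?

Tree insertion order: [33, 38, 24, 4, 17, 30, 25, 46, 5, 29]
Tree (level-order array): [33, 24, 38, 4, 30, None, 46, None, 17, 25, None, None, None, 5, None, None, 29]
In a BST, the LCA of p=5, q=46 is the first node v on the
root-to-leaf path with p <= v <= q (go left if both < v, right if both > v).
Walk from root:
  at 33: 5 <= 33 <= 46, this is the LCA
LCA = 33


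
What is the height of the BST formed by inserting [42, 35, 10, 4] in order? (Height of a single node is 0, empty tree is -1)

Insertion order: [42, 35, 10, 4]
Tree (level-order array): [42, 35, None, 10, None, 4]
Compute height bottom-up (empty subtree = -1):
  height(4) = 1 + max(-1, -1) = 0
  height(10) = 1 + max(0, -1) = 1
  height(35) = 1 + max(1, -1) = 2
  height(42) = 1 + max(2, -1) = 3
Height = 3


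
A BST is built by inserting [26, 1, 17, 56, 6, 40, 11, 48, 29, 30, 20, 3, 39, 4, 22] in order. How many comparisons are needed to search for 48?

Search path for 48: 26 -> 56 -> 40 -> 48
Found: True
Comparisons: 4


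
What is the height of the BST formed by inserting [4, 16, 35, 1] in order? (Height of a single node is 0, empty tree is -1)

Insertion order: [4, 16, 35, 1]
Tree (level-order array): [4, 1, 16, None, None, None, 35]
Compute height bottom-up (empty subtree = -1):
  height(1) = 1 + max(-1, -1) = 0
  height(35) = 1 + max(-1, -1) = 0
  height(16) = 1 + max(-1, 0) = 1
  height(4) = 1 + max(0, 1) = 2
Height = 2


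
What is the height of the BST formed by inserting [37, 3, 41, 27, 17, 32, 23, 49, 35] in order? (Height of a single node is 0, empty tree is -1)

Insertion order: [37, 3, 41, 27, 17, 32, 23, 49, 35]
Tree (level-order array): [37, 3, 41, None, 27, None, 49, 17, 32, None, None, None, 23, None, 35]
Compute height bottom-up (empty subtree = -1):
  height(23) = 1 + max(-1, -1) = 0
  height(17) = 1 + max(-1, 0) = 1
  height(35) = 1 + max(-1, -1) = 0
  height(32) = 1 + max(-1, 0) = 1
  height(27) = 1 + max(1, 1) = 2
  height(3) = 1 + max(-1, 2) = 3
  height(49) = 1 + max(-1, -1) = 0
  height(41) = 1 + max(-1, 0) = 1
  height(37) = 1 + max(3, 1) = 4
Height = 4


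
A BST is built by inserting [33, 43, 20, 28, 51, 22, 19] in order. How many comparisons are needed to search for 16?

Search path for 16: 33 -> 20 -> 19
Found: False
Comparisons: 3


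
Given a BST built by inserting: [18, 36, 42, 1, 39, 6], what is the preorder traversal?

Tree insertion order: [18, 36, 42, 1, 39, 6]
Tree (level-order array): [18, 1, 36, None, 6, None, 42, None, None, 39]
Preorder traversal: [18, 1, 6, 36, 42, 39]


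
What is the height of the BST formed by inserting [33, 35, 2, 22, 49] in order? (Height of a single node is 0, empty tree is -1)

Insertion order: [33, 35, 2, 22, 49]
Tree (level-order array): [33, 2, 35, None, 22, None, 49]
Compute height bottom-up (empty subtree = -1):
  height(22) = 1 + max(-1, -1) = 0
  height(2) = 1 + max(-1, 0) = 1
  height(49) = 1 + max(-1, -1) = 0
  height(35) = 1 + max(-1, 0) = 1
  height(33) = 1 + max(1, 1) = 2
Height = 2


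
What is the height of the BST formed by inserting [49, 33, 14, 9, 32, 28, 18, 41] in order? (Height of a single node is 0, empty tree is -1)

Insertion order: [49, 33, 14, 9, 32, 28, 18, 41]
Tree (level-order array): [49, 33, None, 14, 41, 9, 32, None, None, None, None, 28, None, 18]
Compute height bottom-up (empty subtree = -1):
  height(9) = 1 + max(-1, -1) = 0
  height(18) = 1 + max(-1, -1) = 0
  height(28) = 1 + max(0, -1) = 1
  height(32) = 1 + max(1, -1) = 2
  height(14) = 1 + max(0, 2) = 3
  height(41) = 1 + max(-1, -1) = 0
  height(33) = 1 + max(3, 0) = 4
  height(49) = 1 + max(4, -1) = 5
Height = 5


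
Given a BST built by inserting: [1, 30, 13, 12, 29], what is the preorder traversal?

Tree insertion order: [1, 30, 13, 12, 29]
Tree (level-order array): [1, None, 30, 13, None, 12, 29]
Preorder traversal: [1, 30, 13, 12, 29]


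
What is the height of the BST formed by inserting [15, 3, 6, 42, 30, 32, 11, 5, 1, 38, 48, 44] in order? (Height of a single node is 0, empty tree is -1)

Insertion order: [15, 3, 6, 42, 30, 32, 11, 5, 1, 38, 48, 44]
Tree (level-order array): [15, 3, 42, 1, 6, 30, 48, None, None, 5, 11, None, 32, 44, None, None, None, None, None, None, 38]
Compute height bottom-up (empty subtree = -1):
  height(1) = 1 + max(-1, -1) = 0
  height(5) = 1 + max(-1, -1) = 0
  height(11) = 1 + max(-1, -1) = 0
  height(6) = 1 + max(0, 0) = 1
  height(3) = 1 + max(0, 1) = 2
  height(38) = 1 + max(-1, -1) = 0
  height(32) = 1 + max(-1, 0) = 1
  height(30) = 1 + max(-1, 1) = 2
  height(44) = 1 + max(-1, -1) = 0
  height(48) = 1 + max(0, -1) = 1
  height(42) = 1 + max(2, 1) = 3
  height(15) = 1 + max(2, 3) = 4
Height = 4


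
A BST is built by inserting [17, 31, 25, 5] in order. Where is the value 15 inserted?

Starting tree (level order): [17, 5, 31, None, None, 25]
Insertion path: 17 -> 5
Result: insert 15 as right child of 5
Final tree (level order): [17, 5, 31, None, 15, 25]


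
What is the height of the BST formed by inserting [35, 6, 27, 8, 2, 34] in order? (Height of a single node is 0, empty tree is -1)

Insertion order: [35, 6, 27, 8, 2, 34]
Tree (level-order array): [35, 6, None, 2, 27, None, None, 8, 34]
Compute height bottom-up (empty subtree = -1):
  height(2) = 1 + max(-1, -1) = 0
  height(8) = 1 + max(-1, -1) = 0
  height(34) = 1 + max(-1, -1) = 0
  height(27) = 1 + max(0, 0) = 1
  height(6) = 1 + max(0, 1) = 2
  height(35) = 1 + max(2, -1) = 3
Height = 3


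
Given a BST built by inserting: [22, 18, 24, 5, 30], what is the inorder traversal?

Tree insertion order: [22, 18, 24, 5, 30]
Tree (level-order array): [22, 18, 24, 5, None, None, 30]
Inorder traversal: [5, 18, 22, 24, 30]


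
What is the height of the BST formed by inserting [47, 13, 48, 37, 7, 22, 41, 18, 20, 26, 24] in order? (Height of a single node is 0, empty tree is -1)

Insertion order: [47, 13, 48, 37, 7, 22, 41, 18, 20, 26, 24]
Tree (level-order array): [47, 13, 48, 7, 37, None, None, None, None, 22, 41, 18, 26, None, None, None, 20, 24]
Compute height bottom-up (empty subtree = -1):
  height(7) = 1 + max(-1, -1) = 0
  height(20) = 1 + max(-1, -1) = 0
  height(18) = 1 + max(-1, 0) = 1
  height(24) = 1 + max(-1, -1) = 0
  height(26) = 1 + max(0, -1) = 1
  height(22) = 1 + max(1, 1) = 2
  height(41) = 1 + max(-1, -1) = 0
  height(37) = 1 + max(2, 0) = 3
  height(13) = 1 + max(0, 3) = 4
  height(48) = 1 + max(-1, -1) = 0
  height(47) = 1 + max(4, 0) = 5
Height = 5


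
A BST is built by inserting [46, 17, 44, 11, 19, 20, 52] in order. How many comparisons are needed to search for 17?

Search path for 17: 46 -> 17
Found: True
Comparisons: 2


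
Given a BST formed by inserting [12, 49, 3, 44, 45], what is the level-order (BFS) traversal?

Tree insertion order: [12, 49, 3, 44, 45]
Tree (level-order array): [12, 3, 49, None, None, 44, None, None, 45]
BFS from the root, enqueuing left then right child of each popped node:
  queue [12] -> pop 12, enqueue [3, 49], visited so far: [12]
  queue [3, 49] -> pop 3, enqueue [none], visited so far: [12, 3]
  queue [49] -> pop 49, enqueue [44], visited so far: [12, 3, 49]
  queue [44] -> pop 44, enqueue [45], visited so far: [12, 3, 49, 44]
  queue [45] -> pop 45, enqueue [none], visited so far: [12, 3, 49, 44, 45]
Result: [12, 3, 49, 44, 45]


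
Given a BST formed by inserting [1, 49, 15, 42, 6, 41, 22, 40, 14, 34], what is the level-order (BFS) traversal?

Tree insertion order: [1, 49, 15, 42, 6, 41, 22, 40, 14, 34]
Tree (level-order array): [1, None, 49, 15, None, 6, 42, None, 14, 41, None, None, None, 22, None, None, 40, 34]
BFS from the root, enqueuing left then right child of each popped node:
  queue [1] -> pop 1, enqueue [49], visited so far: [1]
  queue [49] -> pop 49, enqueue [15], visited so far: [1, 49]
  queue [15] -> pop 15, enqueue [6, 42], visited so far: [1, 49, 15]
  queue [6, 42] -> pop 6, enqueue [14], visited so far: [1, 49, 15, 6]
  queue [42, 14] -> pop 42, enqueue [41], visited so far: [1, 49, 15, 6, 42]
  queue [14, 41] -> pop 14, enqueue [none], visited so far: [1, 49, 15, 6, 42, 14]
  queue [41] -> pop 41, enqueue [22], visited so far: [1, 49, 15, 6, 42, 14, 41]
  queue [22] -> pop 22, enqueue [40], visited so far: [1, 49, 15, 6, 42, 14, 41, 22]
  queue [40] -> pop 40, enqueue [34], visited so far: [1, 49, 15, 6, 42, 14, 41, 22, 40]
  queue [34] -> pop 34, enqueue [none], visited so far: [1, 49, 15, 6, 42, 14, 41, 22, 40, 34]
Result: [1, 49, 15, 6, 42, 14, 41, 22, 40, 34]


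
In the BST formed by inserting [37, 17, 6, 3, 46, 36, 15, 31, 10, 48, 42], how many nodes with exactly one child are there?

Tree built from: [37, 17, 6, 3, 46, 36, 15, 31, 10, 48, 42]
Tree (level-order array): [37, 17, 46, 6, 36, 42, 48, 3, 15, 31, None, None, None, None, None, None, None, 10]
Rule: These are nodes with exactly 1 non-null child.
Per-node child counts:
  node 37: 2 child(ren)
  node 17: 2 child(ren)
  node 6: 2 child(ren)
  node 3: 0 child(ren)
  node 15: 1 child(ren)
  node 10: 0 child(ren)
  node 36: 1 child(ren)
  node 31: 0 child(ren)
  node 46: 2 child(ren)
  node 42: 0 child(ren)
  node 48: 0 child(ren)
Matching nodes: [15, 36]
Count of nodes with exactly one child: 2


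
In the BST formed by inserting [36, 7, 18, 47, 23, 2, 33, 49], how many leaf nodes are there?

Tree built from: [36, 7, 18, 47, 23, 2, 33, 49]
Tree (level-order array): [36, 7, 47, 2, 18, None, 49, None, None, None, 23, None, None, None, 33]
Rule: A leaf has 0 children.
Per-node child counts:
  node 36: 2 child(ren)
  node 7: 2 child(ren)
  node 2: 0 child(ren)
  node 18: 1 child(ren)
  node 23: 1 child(ren)
  node 33: 0 child(ren)
  node 47: 1 child(ren)
  node 49: 0 child(ren)
Matching nodes: [2, 33, 49]
Count of leaf nodes: 3


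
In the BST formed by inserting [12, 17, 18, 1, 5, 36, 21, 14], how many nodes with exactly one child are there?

Tree built from: [12, 17, 18, 1, 5, 36, 21, 14]
Tree (level-order array): [12, 1, 17, None, 5, 14, 18, None, None, None, None, None, 36, 21]
Rule: These are nodes with exactly 1 non-null child.
Per-node child counts:
  node 12: 2 child(ren)
  node 1: 1 child(ren)
  node 5: 0 child(ren)
  node 17: 2 child(ren)
  node 14: 0 child(ren)
  node 18: 1 child(ren)
  node 36: 1 child(ren)
  node 21: 0 child(ren)
Matching nodes: [1, 18, 36]
Count of nodes with exactly one child: 3


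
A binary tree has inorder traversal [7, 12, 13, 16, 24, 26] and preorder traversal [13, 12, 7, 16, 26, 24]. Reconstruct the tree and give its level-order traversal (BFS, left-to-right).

Inorder:  [7, 12, 13, 16, 24, 26]
Preorder: [13, 12, 7, 16, 26, 24]
Algorithm: preorder visits root first, so consume preorder in order;
for each root, split the current inorder slice at that value into
left-subtree inorder and right-subtree inorder, then recurse.
Recursive splits:
  root=13; inorder splits into left=[7, 12], right=[16, 24, 26]
  root=12; inorder splits into left=[7], right=[]
  root=7; inorder splits into left=[], right=[]
  root=16; inorder splits into left=[], right=[24, 26]
  root=26; inorder splits into left=[24], right=[]
  root=24; inorder splits into left=[], right=[]
Reconstructed level-order: [13, 12, 16, 7, 26, 24]


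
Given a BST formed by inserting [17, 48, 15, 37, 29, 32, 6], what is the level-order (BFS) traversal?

Tree insertion order: [17, 48, 15, 37, 29, 32, 6]
Tree (level-order array): [17, 15, 48, 6, None, 37, None, None, None, 29, None, None, 32]
BFS from the root, enqueuing left then right child of each popped node:
  queue [17] -> pop 17, enqueue [15, 48], visited so far: [17]
  queue [15, 48] -> pop 15, enqueue [6], visited so far: [17, 15]
  queue [48, 6] -> pop 48, enqueue [37], visited so far: [17, 15, 48]
  queue [6, 37] -> pop 6, enqueue [none], visited so far: [17, 15, 48, 6]
  queue [37] -> pop 37, enqueue [29], visited so far: [17, 15, 48, 6, 37]
  queue [29] -> pop 29, enqueue [32], visited so far: [17, 15, 48, 6, 37, 29]
  queue [32] -> pop 32, enqueue [none], visited so far: [17, 15, 48, 6, 37, 29, 32]
Result: [17, 15, 48, 6, 37, 29, 32]


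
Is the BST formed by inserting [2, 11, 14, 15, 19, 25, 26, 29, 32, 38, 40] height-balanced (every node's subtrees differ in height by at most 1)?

Tree (level-order array): [2, None, 11, None, 14, None, 15, None, 19, None, 25, None, 26, None, 29, None, 32, None, 38, None, 40]
Definition: a tree is height-balanced if, at every node, |h(left) - h(right)| <= 1 (empty subtree has height -1).
Bottom-up per-node check:
  node 40: h_left=-1, h_right=-1, diff=0 [OK], height=0
  node 38: h_left=-1, h_right=0, diff=1 [OK], height=1
  node 32: h_left=-1, h_right=1, diff=2 [FAIL (|-1-1|=2 > 1)], height=2
  node 29: h_left=-1, h_right=2, diff=3 [FAIL (|-1-2|=3 > 1)], height=3
  node 26: h_left=-1, h_right=3, diff=4 [FAIL (|-1-3|=4 > 1)], height=4
  node 25: h_left=-1, h_right=4, diff=5 [FAIL (|-1-4|=5 > 1)], height=5
  node 19: h_left=-1, h_right=5, diff=6 [FAIL (|-1-5|=6 > 1)], height=6
  node 15: h_left=-1, h_right=6, diff=7 [FAIL (|-1-6|=7 > 1)], height=7
  node 14: h_left=-1, h_right=7, diff=8 [FAIL (|-1-7|=8 > 1)], height=8
  node 11: h_left=-1, h_right=8, diff=9 [FAIL (|-1-8|=9 > 1)], height=9
  node 2: h_left=-1, h_right=9, diff=10 [FAIL (|-1-9|=10 > 1)], height=10
Node 32 violates the condition: |-1 - 1| = 2 > 1.
Result: Not balanced


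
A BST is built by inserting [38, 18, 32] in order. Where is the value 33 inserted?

Starting tree (level order): [38, 18, None, None, 32]
Insertion path: 38 -> 18 -> 32
Result: insert 33 as right child of 32
Final tree (level order): [38, 18, None, None, 32, None, 33]


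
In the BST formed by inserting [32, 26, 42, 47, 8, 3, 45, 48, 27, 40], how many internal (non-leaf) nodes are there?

Tree built from: [32, 26, 42, 47, 8, 3, 45, 48, 27, 40]
Tree (level-order array): [32, 26, 42, 8, 27, 40, 47, 3, None, None, None, None, None, 45, 48]
Rule: An internal node has at least one child.
Per-node child counts:
  node 32: 2 child(ren)
  node 26: 2 child(ren)
  node 8: 1 child(ren)
  node 3: 0 child(ren)
  node 27: 0 child(ren)
  node 42: 2 child(ren)
  node 40: 0 child(ren)
  node 47: 2 child(ren)
  node 45: 0 child(ren)
  node 48: 0 child(ren)
Matching nodes: [32, 26, 8, 42, 47]
Count of internal (non-leaf) nodes: 5


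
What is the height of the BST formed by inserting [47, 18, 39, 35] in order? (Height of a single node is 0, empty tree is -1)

Insertion order: [47, 18, 39, 35]
Tree (level-order array): [47, 18, None, None, 39, 35]
Compute height bottom-up (empty subtree = -1):
  height(35) = 1 + max(-1, -1) = 0
  height(39) = 1 + max(0, -1) = 1
  height(18) = 1 + max(-1, 1) = 2
  height(47) = 1 + max(2, -1) = 3
Height = 3


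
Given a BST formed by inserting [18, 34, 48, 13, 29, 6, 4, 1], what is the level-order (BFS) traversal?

Tree insertion order: [18, 34, 48, 13, 29, 6, 4, 1]
Tree (level-order array): [18, 13, 34, 6, None, 29, 48, 4, None, None, None, None, None, 1]
BFS from the root, enqueuing left then right child of each popped node:
  queue [18] -> pop 18, enqueue [13, 34], visited so far: [18]
  queue [13, 34] -> pop 13, enqueue [6], visited so far: [18, 13]
  queue [34, 6] -> pop 34, enqueue [29, 48], visited so far: [18, 13, 34]
  queue [6, 29, 48] -> pop 6, enqueue [4], visited so far: [18, 13, 34, 6]
  queue [29, 48, 4] -> pop 29, enqueue [none], visited so far: [18, 13, 34, 6, 29]
  queue [48, 4] -> pop 48, enqueue [none], visited so far: [18, 13, 34, 6, 29, 48]
  queue [4] -> pop 4, enqueue [1], visited so far: [18, 13, 34, 6, 29, 48, 4]
  queue [1] -> pop 1, enqueue [none], visited so far: [18, 13, 34, 6, 29, 48, 4, 1]
Result: [18, 13, 34, 6, 29, 48, 4, 1]


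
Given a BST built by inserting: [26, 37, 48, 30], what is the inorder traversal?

Tree insertion order: [26, 37, 48, 30]
Tree (level-order array): [26, None, 37, 30, 48]
Inorder traversal: [26, 30, 37, 48]


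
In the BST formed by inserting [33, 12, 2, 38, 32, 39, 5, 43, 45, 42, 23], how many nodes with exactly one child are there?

Tree built from: [33, 12, 2, 38, 32, 39, 5, 43, 45, 42, 23]
Tree (level-order array): [33, 12, 38, 2, 32, None, 39, None, 5, 23, None, None, 43, None, None, None, None, 42, 45]
Rule: These are nodes with exactly 1 non-null child.
Per-node child counts:
  node 33: 2 child(ren)
  node 12: 2 child(ren)
  node 2: 1 child(ren)
  node 5: 0 child(ren)
  node 32: 1 child(ren)
  node 23: 0 child(ren)
  node 38: 1 child(ren)
  node 39: 1 child(ren)
  node 43: 2 child(ren)
  node 42: 0 child(ren)
  node 45: 0 child(ren)
Matching nodes: [2, 32, 38, 39]
Count of nodes with exactly one child: 4


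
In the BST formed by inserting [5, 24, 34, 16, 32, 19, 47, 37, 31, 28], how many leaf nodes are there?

Tree built from: [5, 24, 34, 16, 32, 19, 47, 37, 31, 28]
Tree (level-order array): [5, None, 24, 16, 34, None, 19, 32, 47, None, None, 31, None, 37, None, 28]
Rule: A leaf has 0 children.
Per-node child counts:
  node 5: 1 child(ren)
  node 24: 2 child(ren)
  node 16: 1 child(ren)
  node 19: 0 child(ren)
  node 34: 2 child(ren)
  node 32: 1 child(ren)
  node 31: 1 child(ren)
  node 28: 0 child(ren)
  node 47: 1 child(ren)
  node 37: 0 child(ren)
Matching nodes: [19, 28, 37]
Count of leaf nodes: 3


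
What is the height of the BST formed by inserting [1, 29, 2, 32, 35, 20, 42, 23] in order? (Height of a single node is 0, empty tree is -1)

Insertion order: [1, 29, 2, 32, 35, 20, 42, 23]
Tree (level-order array): [1, None, 29, 2, 32, None, 20, None, 35, None, 23, None, 42]
Compute height bottom-up (empty subtree = -1):
  height(23) = 1 + max(-1, -1) = 0
  height(20) = 1 + max(-1, 0) = 1
  height(2) = 1 + max(-1, 1) = 2
  height(42) = 1 + max(-1, -1) = 0
  height(35) = 1 + max(-1, 0) = 1
  height(32) = 1 + max(-1, 1) = 2
  height(29) = 1 + max(2, 2) = 3
  height(1) = 1 + max(-1, 3) = 4
Height = 4


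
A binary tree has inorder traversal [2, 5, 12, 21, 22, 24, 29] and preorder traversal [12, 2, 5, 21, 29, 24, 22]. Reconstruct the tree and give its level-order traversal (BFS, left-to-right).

Inorder:  [2, 5, 12, 21, 22, 24, 29]
Preorder: [12, 2, 5, 21, 29, 24, 22]
Algorithm: preorder visits root first, so consume preorder in order;
for each root, split the current inorder slice at that value into
left-subtree inorder and right-subtree inorder, then recurse.
Recursive splits:
  root=12; inorder splits into left=[2, 5], right=[21, 22, 24, 29]
  root=2; inorder splits into left=[], right=[5]
  root=5; inorder splits into left=[], right=[]
  root=21; inorder splits into left=[], right=[22, 24, 29]
  root=29; inorder splits into left=[22, 24], right=[]
  root=24; inorder splits into left=[22], right=[]
  root=22; inorder splits into left=[], right=[]
Reconstructed level-order: [12, 2, 21, 5, 29, 24, 22]


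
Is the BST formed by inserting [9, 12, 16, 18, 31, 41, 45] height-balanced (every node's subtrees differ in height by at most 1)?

Tree (level-order array): [9, None, 12, None, 16, None, 18, None, 31, None, 41, None, 45]
Definition: a tree is height-balanced if, at every node, |h(left) - h(right)| <= 1 (empty subtree has height -1).
Bottom-up per-node check:
  node 45: h_left=-1, h_right=-1, diff=0 [OK], height=0
  node 41: h_left=-1, h_right=0, diff=1 [OK], height=1
  node 31: h_left=-1, h_right=1, diff=2 [FAIL (|-1-1|=2 > 1)], height=2
  node 18: h_left=-1, h_right=2, diff=3 [FAIL (|-1-2|=3 > 1)], height=3
  node 16: h_left=-1, h_right=3, diff=4 [FAIL (|-1-3|=4 > 1)], height=4
  node 12: h_left=-1, h_right=4, diff=5 [FAIL (|-1-4|=5 > 1)], height=5
  node 9: h_left=-1, h_right=5, diff=6 [FAIL (|-1-5|=6 > 1)], height=6
Node 31 violates the condition: |-1 - 1| = 2 > 1.
Result: Not balanced


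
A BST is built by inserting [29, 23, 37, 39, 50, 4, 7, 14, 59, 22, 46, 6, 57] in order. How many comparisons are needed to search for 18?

Search path for 18: 29 -> 23 -> 4 -> 7 -> 14 -> 22
Found: False
Comparisons: 6


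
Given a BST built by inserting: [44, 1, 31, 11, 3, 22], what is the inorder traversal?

Tree insertion order: [44, 1, 31, 11, 3, 22]
Tree (level-order array): [44, 1, None, None, 31, 11, None, 3, 22]
Inorder traversal: [1, 3, 11, 22, 31, 44]
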